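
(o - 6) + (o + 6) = 2*o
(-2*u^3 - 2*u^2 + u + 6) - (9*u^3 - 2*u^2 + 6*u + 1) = -11*u^3 - 5*u + 5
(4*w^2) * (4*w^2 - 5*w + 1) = 16*w^4 - 20*w^3 + 4*w^2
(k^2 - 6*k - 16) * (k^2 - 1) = k^4 - 6*k^3 - 17*k^2 + 6*k + 16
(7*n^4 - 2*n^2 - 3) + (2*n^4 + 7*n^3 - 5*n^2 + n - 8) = 9*n^4 + 7*n^3 - 7*n^2 + n - 11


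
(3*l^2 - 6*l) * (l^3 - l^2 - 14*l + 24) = 3*l^5 - 9*l^4 - 36*l^3 + 156*l^2 - 144*l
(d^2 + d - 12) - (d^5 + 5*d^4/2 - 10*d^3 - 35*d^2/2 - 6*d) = -d^5 - 5*d^4/2 + 10*d^3 + 37*d^2/2 + 7*d - 12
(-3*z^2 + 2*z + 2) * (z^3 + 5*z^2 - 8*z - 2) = -3*z^5 - 13*z^4 + 36*z^3 - 20*z - 4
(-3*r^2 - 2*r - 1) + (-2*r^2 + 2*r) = -5*r^2 - 1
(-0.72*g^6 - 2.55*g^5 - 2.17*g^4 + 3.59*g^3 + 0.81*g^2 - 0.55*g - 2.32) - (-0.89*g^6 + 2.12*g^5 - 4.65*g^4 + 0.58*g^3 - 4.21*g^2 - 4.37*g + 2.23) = 0.17*g^6 - 4.67*g^5 + 2.48*g^4 + 3.01*g^3 + 5.02*g^2 + 3.82*g - 4.55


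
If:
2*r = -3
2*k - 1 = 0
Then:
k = 1/2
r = -3/2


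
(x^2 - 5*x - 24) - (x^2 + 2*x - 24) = -7*x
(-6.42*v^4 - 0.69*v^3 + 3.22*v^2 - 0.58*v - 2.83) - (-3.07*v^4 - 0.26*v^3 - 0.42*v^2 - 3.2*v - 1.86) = -3.35*v^4 - 0.43*v^3 + 3.64*v^2 + 2.62*v - 0.97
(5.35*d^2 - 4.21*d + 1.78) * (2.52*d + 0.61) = 13.482*d^3 - 7.3457*d^2 + 1.9175*d + 1.0858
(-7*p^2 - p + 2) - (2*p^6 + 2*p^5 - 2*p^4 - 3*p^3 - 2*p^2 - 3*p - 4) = -2*p^6 - 2*p^5 + 2*p^4 + 3*p^3 - 5*p^2 + 2*p + 6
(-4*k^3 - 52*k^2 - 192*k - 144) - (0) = -4*k^3 - 52*k^2 - 192*k - 144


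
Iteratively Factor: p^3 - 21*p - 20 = (p + 4)*(p^2 - 4*p - 5) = (p + 1)*(p + 4)*(p - 5)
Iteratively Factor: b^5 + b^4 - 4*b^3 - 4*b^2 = (b + 2)*(b^4 - b^3 - 2*b^2) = (b + 1)*(b + 2)*(b^3 - 2*b^2) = b*(b + 1)*(b + 2)*(b^2 - 2*b) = b^2*(b + 1)*(b + 2)*(b - 2)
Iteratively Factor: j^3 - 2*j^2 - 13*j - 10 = (j + 2)*(j^2 - 4*j - 5) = (j + 1)*(j + 2)*(j - 5)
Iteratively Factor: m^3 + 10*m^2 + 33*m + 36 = (m + 3)*(m^2 + 7*m + 12) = (m + 3)*(m + 4)*(m + 3)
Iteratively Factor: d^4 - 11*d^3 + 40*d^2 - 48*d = (d - 4)*(d^3 - 7*d^2 + 12*d) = (d - 4)*(d - 3)*(d^2 - 4*d) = (d - 4)^2*(d - 3)*(d)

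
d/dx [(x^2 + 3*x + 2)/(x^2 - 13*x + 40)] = 2*(-8*x^2 + 38*x + 73)/(x^4 - 26*x^3 + 249*x^2 - 1040*x + 1600)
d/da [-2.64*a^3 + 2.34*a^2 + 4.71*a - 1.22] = -7.92*a^2 + 4.68*a + 4.71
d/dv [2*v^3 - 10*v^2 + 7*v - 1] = 6*v^2 - 20*v + 7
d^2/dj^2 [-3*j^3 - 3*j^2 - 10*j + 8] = -18*j - 6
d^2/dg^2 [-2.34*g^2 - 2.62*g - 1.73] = -4.68000000000000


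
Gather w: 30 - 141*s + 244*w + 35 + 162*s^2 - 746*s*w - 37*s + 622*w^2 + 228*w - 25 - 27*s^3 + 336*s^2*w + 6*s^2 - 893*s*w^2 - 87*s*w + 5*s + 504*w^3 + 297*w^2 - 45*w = -27*s^3 + 168*s^2 - 173*s + 504*w^3 + w^2*(919 - 893*s) + w*(336*s^2 - 833*s + 427) + 40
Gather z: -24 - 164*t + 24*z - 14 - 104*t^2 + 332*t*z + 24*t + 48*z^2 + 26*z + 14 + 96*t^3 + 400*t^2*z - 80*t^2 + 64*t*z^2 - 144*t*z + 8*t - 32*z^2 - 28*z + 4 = 96*t^3 - 184*t^2 - 132*t + z^2*(64*t + 16) + z*(400*t^2 + 188*t + 22) - 20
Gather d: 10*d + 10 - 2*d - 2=8*d + 8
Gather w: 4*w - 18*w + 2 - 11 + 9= -14*w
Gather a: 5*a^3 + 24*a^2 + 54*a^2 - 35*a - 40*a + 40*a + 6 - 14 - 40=5*a^3 + 78*a^2 - 35*a - 48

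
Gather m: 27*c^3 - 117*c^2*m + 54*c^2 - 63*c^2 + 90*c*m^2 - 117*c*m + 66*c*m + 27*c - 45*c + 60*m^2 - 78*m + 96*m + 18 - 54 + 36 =27*c^3 - 9*c^2 - 18*c + m^2*(90*c + 60) + m*(-117*c^2 - 51*c + 18)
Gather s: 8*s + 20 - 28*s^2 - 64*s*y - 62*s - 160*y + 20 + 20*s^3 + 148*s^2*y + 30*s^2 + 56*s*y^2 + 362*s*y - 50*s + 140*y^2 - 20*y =20*s^3 + s^2*(148*y + 2) + s*(56*y^2 + 298*y - 104) + 140*y^2 - 180*y + 40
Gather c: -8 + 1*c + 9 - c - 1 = 0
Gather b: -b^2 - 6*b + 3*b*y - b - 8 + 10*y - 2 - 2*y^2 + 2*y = -b^2 + b*(3*y - 7) - 2*y^2 + 12*y - 10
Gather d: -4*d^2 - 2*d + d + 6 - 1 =-4*d^2 - d + 5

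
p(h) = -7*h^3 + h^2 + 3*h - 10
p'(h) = -21*h^2 + 2*h + 3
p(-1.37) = 5.77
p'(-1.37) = -39.15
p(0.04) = -9.88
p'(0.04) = 3.05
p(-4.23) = 525.01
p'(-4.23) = -381.21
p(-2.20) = 62.78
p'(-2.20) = -103.04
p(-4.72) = 734.20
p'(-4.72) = -474.29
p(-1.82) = 30.05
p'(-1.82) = -70.20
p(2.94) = -170.42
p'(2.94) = -172.64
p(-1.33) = 4.25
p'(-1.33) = -36.81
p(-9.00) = 5147.00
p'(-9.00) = -1716.00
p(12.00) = -11926.00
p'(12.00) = -2997.00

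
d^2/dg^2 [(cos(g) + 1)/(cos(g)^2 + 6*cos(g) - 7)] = (-9*(1 - cos(2*g))^2*cos(g)/4 + (1 - cos(2*g))^2/2 - 56*cos(g) - 48*cos(2*g) - 33*cos(3*g)/2 + cos(5*g)/2 + 120)/((cos(g) - 1)^3*(cos(g) + 7)^3)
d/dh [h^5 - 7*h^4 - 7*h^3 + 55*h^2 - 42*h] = 5*h^4 - 28*h^3 - 21*h^2 + 110*h - 42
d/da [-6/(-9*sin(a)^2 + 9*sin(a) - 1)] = 54*(1 - 2*sin(a))*cos(a)/(9*sin(a)^2 - 9*sin(a) + 1)^2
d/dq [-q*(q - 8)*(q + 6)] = -3*q^2 + 4*q + 48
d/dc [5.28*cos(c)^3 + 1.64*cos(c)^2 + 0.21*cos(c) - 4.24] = (15.84*sin(c)^2 - 3.28*cos(c) - 16.05)*sin(c)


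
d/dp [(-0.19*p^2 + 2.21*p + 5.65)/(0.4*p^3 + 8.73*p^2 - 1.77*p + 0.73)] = (0.076*p^4 - 1.768*p^3 - 25.737*p^2 - 98.9264*p + 11.6138)/(0.16*p^6 + 6.984*p^5 + 74.7969*p^4 - 30.3202*p^3 + 15.8787*p^2 - 2.5842*p + 0.5329)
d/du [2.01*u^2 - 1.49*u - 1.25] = 4.02*u - 1.49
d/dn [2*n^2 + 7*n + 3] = 4*n + 7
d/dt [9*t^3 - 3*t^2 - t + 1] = 27*t^2 - 6*t - 1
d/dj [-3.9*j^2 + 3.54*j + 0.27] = 3.54 - 7.8*j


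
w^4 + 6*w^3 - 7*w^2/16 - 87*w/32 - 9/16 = (w - 3/4)*(w + 1/4)*(w + 1/2)*(w + 6)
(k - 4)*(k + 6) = k^2 + 2*k - 24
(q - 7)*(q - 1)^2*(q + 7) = q^4 - 2*q^3 - 48*q^2 + 98*q - 49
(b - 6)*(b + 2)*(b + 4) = b^3 - 28*b - 48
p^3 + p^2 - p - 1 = (p - 1)*(p + 1)^2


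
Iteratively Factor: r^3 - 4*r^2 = (r - 4)*(r^2) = r*(r - 4)*(r)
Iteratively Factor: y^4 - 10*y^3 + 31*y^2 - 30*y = (y - 3)*(y^3 - 7*y^2 + 10*y) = (y - 3)*(y - 2)*(y^2 - 5*y) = (y - 5)*(y - 3)*(y - 2)*(y)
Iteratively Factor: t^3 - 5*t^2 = (t)*(t^2 - 5*t) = t*(t - 5)*(t)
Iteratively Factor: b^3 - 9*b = (b - 3)*(b^2 + 3*b) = (b - 3)*(b + 3)*(b)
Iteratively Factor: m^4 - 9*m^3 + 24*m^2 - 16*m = (m - 4)*(m^3 - 5*m^2 + 4*m) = (m - 4)^2*(m^2 - m) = (m - 4)^2*(m - 1)*(m)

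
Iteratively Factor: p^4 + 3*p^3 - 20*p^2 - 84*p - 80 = (p + 4)*(p^3 - p^2 - 16*p - 20) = (p + 2)*(p + 4)*(p^2 - 3*p - 10) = (p - 5)*(p + 2)*(p + 4)*(p + 2)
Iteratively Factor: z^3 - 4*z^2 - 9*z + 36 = (z - 4)*(z^2 - 9) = (z - 4)*(z - 3)*(z + 3)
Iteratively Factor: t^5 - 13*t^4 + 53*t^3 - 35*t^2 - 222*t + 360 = (t - 3)*(t^4 - 10*t^3 + 23*t^2 + 34*t - 120) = (t - 3)^2*(t^3 - 7*t^2 + 2*t + 40) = (t - 3)^2*(t + 2)*(t^2 - 9*t + 20) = (t - 4)*(t - 3)^2*(t + 2)*(t - 5)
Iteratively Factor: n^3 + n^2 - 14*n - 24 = (n + 2)*(n^2 - n - 12) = (n + 2)*(n + 3)*(n - 4)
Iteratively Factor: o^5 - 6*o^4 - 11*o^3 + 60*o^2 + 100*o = (o - 5)*(o^4 - o^3 - 16*o^2 - 20*o) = o*(o - 5)*(o^3 - o^2 - 16*o - 20) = o*(o - 5)*(o + 2)*(o^2 - 3*o - 10) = o*(o - 5)*(o + 2)^2*(o - 5)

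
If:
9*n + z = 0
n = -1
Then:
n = -1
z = 9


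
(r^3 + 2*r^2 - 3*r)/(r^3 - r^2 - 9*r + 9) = r/(r - 3)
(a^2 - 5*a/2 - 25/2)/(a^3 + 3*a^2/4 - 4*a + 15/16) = 8*(a - 5)/(8*a^2 - 14*a + 3)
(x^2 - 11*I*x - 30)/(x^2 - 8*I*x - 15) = (x - 6*I)/(x - 3*I)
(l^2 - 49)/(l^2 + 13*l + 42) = (l - 7)/(l + 6)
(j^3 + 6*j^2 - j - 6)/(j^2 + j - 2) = (j^2 + 7*j + 6)/(j + 2)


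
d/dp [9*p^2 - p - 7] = 18*p - 1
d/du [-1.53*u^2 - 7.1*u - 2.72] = -3.06*u - 7.1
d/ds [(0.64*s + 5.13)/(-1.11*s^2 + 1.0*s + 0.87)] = (0.7104*s^2 + 11.3886*s - 4.5732)/(1.2321*s^4 - 2.22*s^3 - 0.9314*s^2 + 1.74*s + 0.7569)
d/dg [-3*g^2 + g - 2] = 1 - 6*g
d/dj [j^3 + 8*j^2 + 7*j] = 3*j^2 + 16*j + 7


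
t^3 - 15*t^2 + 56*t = t*(t - 8)*(t - 7)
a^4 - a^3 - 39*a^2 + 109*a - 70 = (a - 5)*(a - 2)*(a - 1)*(a + 7)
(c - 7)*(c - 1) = c^2 - 8*c + 7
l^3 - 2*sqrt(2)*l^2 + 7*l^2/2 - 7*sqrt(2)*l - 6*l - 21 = (l + 7/2)*(l - 3*sqrt(2))*(l + sqrt(2))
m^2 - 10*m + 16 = (m - 8)*(m - 2)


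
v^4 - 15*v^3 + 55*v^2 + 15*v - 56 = (v - 8)*(v - 7)*(v - 1)*(v + 1)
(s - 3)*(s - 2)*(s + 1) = s^3 - 4*s^2 + s + 6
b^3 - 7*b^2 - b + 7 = (b - 7)*(b - 1)*(b + 1)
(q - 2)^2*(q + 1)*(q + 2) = q^4 - q^3 - 6*q^2 + 4*q + 8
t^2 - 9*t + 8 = (t - 8)*(t - 1)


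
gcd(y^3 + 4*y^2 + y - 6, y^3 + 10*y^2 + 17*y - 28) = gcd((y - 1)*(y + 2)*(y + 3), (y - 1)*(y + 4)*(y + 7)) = y - 1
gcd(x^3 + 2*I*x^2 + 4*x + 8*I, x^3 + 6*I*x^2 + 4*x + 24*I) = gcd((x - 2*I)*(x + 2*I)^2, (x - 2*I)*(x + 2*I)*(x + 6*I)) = x^2 + 4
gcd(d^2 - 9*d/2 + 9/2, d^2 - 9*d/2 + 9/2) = d^2 - 9*d/2 + 9/2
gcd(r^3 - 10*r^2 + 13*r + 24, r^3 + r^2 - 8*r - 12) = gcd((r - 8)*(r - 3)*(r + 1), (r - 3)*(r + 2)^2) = r - 3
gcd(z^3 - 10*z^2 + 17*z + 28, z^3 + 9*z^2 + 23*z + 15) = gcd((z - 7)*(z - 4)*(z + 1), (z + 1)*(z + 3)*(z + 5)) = z + 1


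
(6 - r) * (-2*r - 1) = 2*r^2 - 11*r - 6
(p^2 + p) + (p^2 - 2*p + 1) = 2*p^2 - p + 1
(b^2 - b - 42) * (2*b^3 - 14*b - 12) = 2*b^5 - 2*b^4 - 98*b^3 + 2*b^2 + 600*b + 504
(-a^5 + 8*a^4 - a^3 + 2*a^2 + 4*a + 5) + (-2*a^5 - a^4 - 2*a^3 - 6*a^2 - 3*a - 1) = -3*a^5 + 7*a^4 - 3*a^3 - 4*a^2 + a + 4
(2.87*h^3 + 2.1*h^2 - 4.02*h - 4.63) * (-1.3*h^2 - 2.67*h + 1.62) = -3.731*h^5 - 10.3929*h^4 + 4.2684*h^3 + 20.1544*h^2 + 5.8497*h - 7.5006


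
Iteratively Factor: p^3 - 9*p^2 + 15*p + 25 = (p + 1)*(p^2 - 10*p + 25) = (p - 5)*(p + 1)*(p - 5)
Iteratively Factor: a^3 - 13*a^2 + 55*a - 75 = (a - 5)*(a^2 - 8*a + 15) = (a - 5)*(a - 3)*(a - 5)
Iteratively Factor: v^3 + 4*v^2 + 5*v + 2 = (v + 1)*(v^2 + 3*v + 2) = (v + 1)^2*(v + 2)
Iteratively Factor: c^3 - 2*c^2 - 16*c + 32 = (c - 4)*(c^2 + 2*c - 8) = (c - 4)*(c + 4)*(c - 2)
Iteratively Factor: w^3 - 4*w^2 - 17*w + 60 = (w - 3)*(w^2 - w - 20) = (w - 5)*(w - 3)*(w + 4)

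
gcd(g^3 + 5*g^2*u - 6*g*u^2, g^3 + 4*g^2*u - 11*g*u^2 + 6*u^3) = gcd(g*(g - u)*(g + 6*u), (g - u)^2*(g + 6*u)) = -g^2 - 5*g*u + 6*u^2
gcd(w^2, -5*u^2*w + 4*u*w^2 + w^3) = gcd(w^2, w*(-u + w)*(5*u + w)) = w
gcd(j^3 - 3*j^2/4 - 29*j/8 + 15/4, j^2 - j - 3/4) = j - 3/2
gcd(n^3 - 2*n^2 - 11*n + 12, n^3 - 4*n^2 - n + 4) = n^2 - 5*n + 4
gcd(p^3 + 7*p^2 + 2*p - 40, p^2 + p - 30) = 1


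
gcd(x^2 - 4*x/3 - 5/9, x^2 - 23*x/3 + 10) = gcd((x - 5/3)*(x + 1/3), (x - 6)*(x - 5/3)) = x - 5/3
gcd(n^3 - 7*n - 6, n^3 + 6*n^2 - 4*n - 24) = n + 2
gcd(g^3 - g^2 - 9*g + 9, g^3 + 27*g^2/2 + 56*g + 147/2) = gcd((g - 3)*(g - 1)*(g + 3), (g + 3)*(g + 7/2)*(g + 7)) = g + 3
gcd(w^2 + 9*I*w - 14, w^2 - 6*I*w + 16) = w + 2*I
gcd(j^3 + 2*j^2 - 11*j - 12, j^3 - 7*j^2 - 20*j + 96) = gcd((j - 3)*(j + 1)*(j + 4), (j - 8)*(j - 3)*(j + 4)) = j^2 + j - 12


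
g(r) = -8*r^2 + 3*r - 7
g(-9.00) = -682.00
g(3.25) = -81.75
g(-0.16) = -7.68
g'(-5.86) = 96.76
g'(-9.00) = 147.00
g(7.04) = -382.37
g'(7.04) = -109.64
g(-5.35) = -252.03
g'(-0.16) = 5.56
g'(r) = 3 - 16*r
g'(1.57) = -22.12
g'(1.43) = -19.88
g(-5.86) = -299.30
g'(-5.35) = 88.60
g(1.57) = -22.01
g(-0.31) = -8.70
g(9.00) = -628.00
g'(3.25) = -49.00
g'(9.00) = -141.00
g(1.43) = -19.07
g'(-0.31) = 7.96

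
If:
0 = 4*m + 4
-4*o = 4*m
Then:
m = -1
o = 1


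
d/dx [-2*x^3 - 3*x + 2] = -6*x^2 - 3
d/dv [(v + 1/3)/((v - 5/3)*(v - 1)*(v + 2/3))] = 3*(-54*v^3 + 27*v^2 + 36*v + 31)/(81*v^6 - 324*v^5 + 306*v^4 + 216*v^3 - 359*v^2 - 20*v + 100)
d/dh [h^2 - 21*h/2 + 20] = 2*h - 21/2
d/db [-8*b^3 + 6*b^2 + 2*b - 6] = -24*b^2 + 12*b + 2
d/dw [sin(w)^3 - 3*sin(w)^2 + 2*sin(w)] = (3*sin(w)^2 - 6*sin(w) + 2)*cos(w)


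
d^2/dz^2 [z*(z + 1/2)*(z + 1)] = 6*z + 3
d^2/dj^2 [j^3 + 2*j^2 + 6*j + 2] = 6*j + 4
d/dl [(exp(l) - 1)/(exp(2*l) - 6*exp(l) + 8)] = (2*(1 - exp(l))*(exp(l) - 3) + exp(2*l) - 6*exp(l) + 8)*exp(l)/(exp(2*l) - 6*exp(l) + 8)^2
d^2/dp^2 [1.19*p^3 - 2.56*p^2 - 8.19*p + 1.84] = 7.14*p - 5.12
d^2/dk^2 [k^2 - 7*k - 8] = 2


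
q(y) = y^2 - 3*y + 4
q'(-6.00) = -15.00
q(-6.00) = 58.00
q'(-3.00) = -9.00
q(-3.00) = 22.00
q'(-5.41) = -13.82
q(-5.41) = 49.50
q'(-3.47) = -9.94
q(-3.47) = 26.45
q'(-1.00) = -5.00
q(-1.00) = 8.00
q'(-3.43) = -9.86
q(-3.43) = 26.05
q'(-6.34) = -15.68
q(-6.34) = 63.22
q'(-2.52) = -8.04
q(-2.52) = 17.91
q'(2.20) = 1.40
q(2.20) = 2.24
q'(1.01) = -0.98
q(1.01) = 1.99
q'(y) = 2*y - 3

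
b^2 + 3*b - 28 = (b - 4)*(b + 7)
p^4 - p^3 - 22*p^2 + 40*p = p*(p - 4)*(p - 2)*(p + 5)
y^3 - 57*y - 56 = (y - 8)*(y + 1)*(y + 7)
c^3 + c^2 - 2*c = c*(c - 1)*(c + 2)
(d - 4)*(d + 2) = d^2 - 2*d - 8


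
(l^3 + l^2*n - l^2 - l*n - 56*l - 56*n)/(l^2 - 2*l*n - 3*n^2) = (l^2 - l - 56)/(l - 3*n)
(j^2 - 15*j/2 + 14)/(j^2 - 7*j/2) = (j - 4)/j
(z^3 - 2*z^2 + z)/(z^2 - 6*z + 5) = z*(z - 1)/(z - 5)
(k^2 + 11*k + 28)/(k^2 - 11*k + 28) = (k^2 + 11*k + 28)/(k^2 - 11*k + 28)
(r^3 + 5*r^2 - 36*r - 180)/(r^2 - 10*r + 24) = (r^2 + 11*r + 30)/(r - 4)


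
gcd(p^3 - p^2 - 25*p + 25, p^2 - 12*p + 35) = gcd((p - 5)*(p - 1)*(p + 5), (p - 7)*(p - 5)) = p - 5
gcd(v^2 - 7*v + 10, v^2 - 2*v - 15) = v - 5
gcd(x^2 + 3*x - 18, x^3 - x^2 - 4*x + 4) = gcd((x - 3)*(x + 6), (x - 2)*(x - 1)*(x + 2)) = 1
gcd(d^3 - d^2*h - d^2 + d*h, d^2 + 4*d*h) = d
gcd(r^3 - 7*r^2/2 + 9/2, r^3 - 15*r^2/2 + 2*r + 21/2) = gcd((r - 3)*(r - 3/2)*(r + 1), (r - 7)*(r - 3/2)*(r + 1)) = r^2 - r/2 - 3/2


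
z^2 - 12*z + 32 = (z - 8)*(z - 4)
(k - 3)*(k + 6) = k^2 + 3*k - 18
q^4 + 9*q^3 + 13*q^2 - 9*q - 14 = (q - 1)*(q + 1)*(q + 2)*(q + 7)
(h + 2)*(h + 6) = h^2 + 8*h + 12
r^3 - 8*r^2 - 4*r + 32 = (r - 8)*(r - 2)*(r + 2)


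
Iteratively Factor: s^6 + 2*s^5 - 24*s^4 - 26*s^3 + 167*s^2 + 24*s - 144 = (s - 3)*(s^5 + 5*s^4 - 9*s^3 - 53*s^2 + 8*s + 48) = (s - 3)*(s - 1)*(s^4 + 6*s^3 - 3*s^2 - 56*s - 48) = (s - 3)*(s - 1)*(s + 4)*(s^3 + 2*s^2 - 11*s - 12) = (s - 3)*(s - 1)*(s + 4)^2*(s^2 - 2*s - 3) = (s - 3)*(s - 1)*(s + 1)*(s + 4)^2*(s - 3)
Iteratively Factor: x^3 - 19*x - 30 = (x + 2)*(x^2 - 2*x - 15) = (x + 2)*(x + 3)*(x - 5)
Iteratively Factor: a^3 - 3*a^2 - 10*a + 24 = (a + 3)*(a^2 - 6*a + 8) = (a - 2)*(a + 3)*(a - 4)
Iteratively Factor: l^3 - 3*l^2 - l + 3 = (l + 1)*(l^2 - 4*l + 3) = (l - 3)*(l + 1)*(l - 1)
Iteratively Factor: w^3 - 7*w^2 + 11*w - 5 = (w - 1)*(w^2 - 6*w + 5) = (w - 1)^2*(w - 5)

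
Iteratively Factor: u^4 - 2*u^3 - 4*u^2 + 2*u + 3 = (u + 1)*(u^3 - 3*u^2 - u + 3) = (u - 3)*(u + 1)*(u^2 - 1) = (u - 3)*(u - 1)*(u + 1)*(u + 1)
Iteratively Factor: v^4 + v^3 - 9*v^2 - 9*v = (v - 3)*(v^3 + 4*v^2 + 3*v) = v*(v - 3)*(v^2 + 4*v + 3) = v*(v - 3)*(v + 1)*(v + 3)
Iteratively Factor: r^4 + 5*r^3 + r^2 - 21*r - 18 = (r + 3)*(r^3 + 2*r^2 - 5*r - 6) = (r - 2)*(r + 3)*(r^2 + 4*r + 3) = (r - 2)*(r + 3)^2*(r + 1)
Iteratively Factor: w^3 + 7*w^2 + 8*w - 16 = (w - 1)*(w^2 + 8*w + 16) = (w - 1)*(w + 4)*(w + 4)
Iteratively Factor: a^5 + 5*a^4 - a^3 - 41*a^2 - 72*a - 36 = (a + 3)*(a^4 + 2*a^3 - 7*a^2 - 20*a - 12) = (a - 3)*(a + 3)*(a^3 + 5*a^2 + 8*a + 4) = (a - 3)*(a + 1)*(a + 3)*(a^2 + 4*a + 4) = (a - 3)*(a + 1)*(a + 2)*(a + 3)*(a + 2)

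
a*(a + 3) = a^2 + 3*a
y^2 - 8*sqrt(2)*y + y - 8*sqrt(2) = (y + 1)*(y - 8*sqrt(2))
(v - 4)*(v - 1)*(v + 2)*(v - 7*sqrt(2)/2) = v^4 - 7*sqrt(2)*v^3/2 - 3*v^3 - 6*v^2 + 21*sqrt(2)*v^2/2 + 8*v + 21*sqrt(2)*v - 28*sqrt(2)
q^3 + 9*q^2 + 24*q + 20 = (q + 2)^2*(q + 5)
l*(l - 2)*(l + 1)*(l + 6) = l^4 + 5*l^3 - 8*l^2 - 12*l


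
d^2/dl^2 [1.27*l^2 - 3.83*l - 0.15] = 2.54000000000000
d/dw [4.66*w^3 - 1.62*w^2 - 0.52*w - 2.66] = 13.98*w^2 - 3.24*w - 0.52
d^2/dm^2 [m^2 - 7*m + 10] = 2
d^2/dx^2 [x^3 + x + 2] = 6*x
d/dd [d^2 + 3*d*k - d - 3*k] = 2*d + 3*k - 1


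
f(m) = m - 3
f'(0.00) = 1.00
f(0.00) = -3.00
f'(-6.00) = 1.00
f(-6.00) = -9.00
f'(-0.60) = 1.00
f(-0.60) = -3.60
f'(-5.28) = 1.00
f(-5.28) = -8.28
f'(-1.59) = 1.00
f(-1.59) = -4.59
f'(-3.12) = 1.00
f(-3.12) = -6.12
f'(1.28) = 1.00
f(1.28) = -1.72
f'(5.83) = 1.00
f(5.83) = 2.83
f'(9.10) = 1.00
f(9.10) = 6.10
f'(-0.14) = 1.00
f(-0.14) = -3.14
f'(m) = 1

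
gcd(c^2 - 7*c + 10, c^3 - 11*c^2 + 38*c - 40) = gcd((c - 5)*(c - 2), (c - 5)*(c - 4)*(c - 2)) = c^2 - 7*c + 10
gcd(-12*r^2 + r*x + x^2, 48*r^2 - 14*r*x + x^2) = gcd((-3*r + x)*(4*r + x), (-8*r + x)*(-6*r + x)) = 1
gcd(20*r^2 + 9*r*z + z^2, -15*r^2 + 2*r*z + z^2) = 5*r + z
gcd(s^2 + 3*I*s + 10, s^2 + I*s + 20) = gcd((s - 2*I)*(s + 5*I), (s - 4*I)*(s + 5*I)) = s + 5*I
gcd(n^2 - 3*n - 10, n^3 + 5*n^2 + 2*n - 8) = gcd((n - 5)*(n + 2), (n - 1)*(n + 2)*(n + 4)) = n + 2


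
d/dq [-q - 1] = -1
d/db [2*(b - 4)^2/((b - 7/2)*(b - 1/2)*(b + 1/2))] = 32*(-4*b^4 + 64*b^3 - 305*b^2 + 455*b - 12)/(64*b^6 - 448*b^5 + 752*b^4 + 224*b^3 - 388*b^2 - 28*b + 49)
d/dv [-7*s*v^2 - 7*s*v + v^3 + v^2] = -14*s*v - 7*s + 3*v^2 + 2*v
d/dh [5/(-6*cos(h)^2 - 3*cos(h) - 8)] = -15*(4*cos(h) + 1)*sin(h)/(6*cos(h)^2 + 3*cos(h) + 8)^2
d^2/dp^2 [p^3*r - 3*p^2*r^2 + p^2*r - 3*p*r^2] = 2*r*(3*p - 3*r + 1)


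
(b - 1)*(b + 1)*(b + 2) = b^3 + 2*b^2 - b - 2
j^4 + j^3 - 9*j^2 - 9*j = j*(j - 3)*(j + 1)*(j + 3)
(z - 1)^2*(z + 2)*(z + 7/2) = z^4 + 7*z^3/2 - 3*z^2 - 17*z/2 + 7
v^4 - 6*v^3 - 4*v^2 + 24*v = v*(v - 6)*(v - 2)*(v + 2)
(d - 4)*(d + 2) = d^2 - 2*d - 8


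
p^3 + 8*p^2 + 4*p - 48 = (p - 2)*(p + 4)*(p + 6)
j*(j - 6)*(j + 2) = j^3 - 4*j^2 - 12*j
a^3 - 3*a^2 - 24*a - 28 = (a - 7)*(a + 2)^2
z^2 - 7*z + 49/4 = (z - 7/2)^2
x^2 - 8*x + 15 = (x - 5)*(x - 3)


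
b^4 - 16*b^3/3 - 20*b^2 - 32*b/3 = b*(b - 8)*(b + 2/3)*(b + 2)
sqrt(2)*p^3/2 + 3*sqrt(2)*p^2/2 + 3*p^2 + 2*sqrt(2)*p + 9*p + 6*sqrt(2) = (p + 3)*(p + 2*sqrt(2))*(sqrt(2)*p/2 + 1)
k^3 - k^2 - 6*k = k*(k - 3)*(k + 2)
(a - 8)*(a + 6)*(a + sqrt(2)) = a^3 - 2*a^2 + sqrt(2)*a^2 - 48*a - 2*sqrt(2)*a - 48*sqrt(2)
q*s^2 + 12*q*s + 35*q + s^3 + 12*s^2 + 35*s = (q + s)*(s + 5)*(s + 7)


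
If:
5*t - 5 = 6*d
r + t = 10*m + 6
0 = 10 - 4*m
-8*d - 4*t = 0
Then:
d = -5/16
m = 5/2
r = 243/8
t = 5/8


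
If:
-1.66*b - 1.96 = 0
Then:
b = -1.18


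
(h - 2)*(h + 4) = h^2 + 2*h - 8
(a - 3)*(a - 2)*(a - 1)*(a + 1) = a^4 - 5*a^3 + 5*a^2 + 5*a - 6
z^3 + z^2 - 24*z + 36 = (z - 3)*(z - 2)*(z + 6)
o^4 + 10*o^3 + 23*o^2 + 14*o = o*(o + 1)*(o + 2)*(o + 7)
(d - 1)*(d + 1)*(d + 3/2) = d^3 + 3*d^2/2 - d - 3/2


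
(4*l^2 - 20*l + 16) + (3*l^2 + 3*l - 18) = 7*l^2 - 17*l - 2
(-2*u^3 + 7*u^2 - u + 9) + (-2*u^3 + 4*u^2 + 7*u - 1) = -4*u^3 + 11*u^2 + 6*u + 8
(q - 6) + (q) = 2*q - 6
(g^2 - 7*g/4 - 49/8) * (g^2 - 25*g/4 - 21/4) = g^4 - 8*g^3 - 7*g^2/16 + 1519*g/32 + 1029/32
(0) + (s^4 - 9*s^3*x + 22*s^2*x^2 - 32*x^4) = s^4 - 9*s^3*x + 22*s^2*x^2 - 32*x^4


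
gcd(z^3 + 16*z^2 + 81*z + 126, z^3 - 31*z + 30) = z + 6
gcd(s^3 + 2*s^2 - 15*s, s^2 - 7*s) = s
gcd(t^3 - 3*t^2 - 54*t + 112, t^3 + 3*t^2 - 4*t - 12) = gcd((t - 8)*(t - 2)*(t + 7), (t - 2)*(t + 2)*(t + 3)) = t - 2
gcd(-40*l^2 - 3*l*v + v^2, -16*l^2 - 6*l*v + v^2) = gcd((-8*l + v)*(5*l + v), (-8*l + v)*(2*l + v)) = -8*l + v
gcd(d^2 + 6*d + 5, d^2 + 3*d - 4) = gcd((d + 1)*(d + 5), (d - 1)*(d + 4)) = 1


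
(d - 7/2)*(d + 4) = d^2 + d/2 - 14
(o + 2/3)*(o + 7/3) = o^2 + 3*o + 14/9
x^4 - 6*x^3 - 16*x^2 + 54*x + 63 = (x - 7)*(x - 3)*(x + 1)*(x + 3)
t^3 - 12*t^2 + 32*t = t*(t - 8)*(t - 4)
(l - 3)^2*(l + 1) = l^3 - 5*l^2 + 3*l + 9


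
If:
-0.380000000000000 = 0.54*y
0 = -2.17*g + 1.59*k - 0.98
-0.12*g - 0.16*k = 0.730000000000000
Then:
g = -2.45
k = -2.73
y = -0.70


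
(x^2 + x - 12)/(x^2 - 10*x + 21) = (x + 4)/(x - 7)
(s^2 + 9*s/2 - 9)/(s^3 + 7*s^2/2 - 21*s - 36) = (2*s - 3)/(2*s^2 - 5*s - 12)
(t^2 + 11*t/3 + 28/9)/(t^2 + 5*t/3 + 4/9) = (3*t + 7)/(3*t + 1)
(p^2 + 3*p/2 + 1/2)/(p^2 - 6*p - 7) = (p + 1/2)/(p - 7)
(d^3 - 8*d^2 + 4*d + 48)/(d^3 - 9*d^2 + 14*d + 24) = (d + 2)/(d + 1)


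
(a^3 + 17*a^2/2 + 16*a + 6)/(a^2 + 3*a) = (a^3 + 17*a^2/2 + 16*a + 6)/(a*(a + 3))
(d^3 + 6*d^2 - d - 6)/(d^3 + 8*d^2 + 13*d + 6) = (d - 1)/(d + 1)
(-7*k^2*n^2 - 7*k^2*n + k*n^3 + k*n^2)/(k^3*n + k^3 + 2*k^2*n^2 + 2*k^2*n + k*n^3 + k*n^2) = n*(-7*k + n)/(k^2 + 2*k*n + n^2)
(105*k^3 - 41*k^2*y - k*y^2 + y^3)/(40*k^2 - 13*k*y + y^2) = (-21*k^2 + 4*k*y + y^2)/(-8*k + y)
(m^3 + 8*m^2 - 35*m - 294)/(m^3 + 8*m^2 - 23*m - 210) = (m^2 + m - 42)/(m^2 + m - 30)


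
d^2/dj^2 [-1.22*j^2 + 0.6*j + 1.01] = -2.44000000000000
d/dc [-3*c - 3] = -3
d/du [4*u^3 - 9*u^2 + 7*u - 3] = 12*u^2 - 18*u + 7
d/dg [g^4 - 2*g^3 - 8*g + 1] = 4*g^3 - 6*g^2 - 8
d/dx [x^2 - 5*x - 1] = 2*x - 5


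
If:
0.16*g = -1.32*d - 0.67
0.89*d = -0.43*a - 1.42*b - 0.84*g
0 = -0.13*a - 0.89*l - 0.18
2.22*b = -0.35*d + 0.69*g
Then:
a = -6.84615384615385*l - 1.38461538461538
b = 0.808953069337168*l + 0.336542353317956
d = -0.297207416454863*l - 0.601820277098198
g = 2.45196118575262*l + 0.777517286060136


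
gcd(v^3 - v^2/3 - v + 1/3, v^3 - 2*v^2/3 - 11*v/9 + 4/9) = v^2 + 2*v/3 - 1/3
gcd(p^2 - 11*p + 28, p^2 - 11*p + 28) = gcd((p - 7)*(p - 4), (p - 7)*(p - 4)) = p^2 - 11*p + 28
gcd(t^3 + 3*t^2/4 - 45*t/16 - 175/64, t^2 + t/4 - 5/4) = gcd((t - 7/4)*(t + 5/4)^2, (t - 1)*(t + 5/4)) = t + 5/4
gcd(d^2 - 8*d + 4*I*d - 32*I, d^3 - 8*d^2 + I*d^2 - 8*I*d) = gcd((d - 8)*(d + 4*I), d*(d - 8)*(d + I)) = d - 8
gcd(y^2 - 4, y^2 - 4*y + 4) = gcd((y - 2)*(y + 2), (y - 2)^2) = y - 2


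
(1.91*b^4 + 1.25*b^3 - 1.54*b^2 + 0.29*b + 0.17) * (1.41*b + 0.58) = 2.6931*b^5 + 2.8703*b^4 - 1.4464*b^3 - 0.4843*b^2 + 0.4079*b + 0.0986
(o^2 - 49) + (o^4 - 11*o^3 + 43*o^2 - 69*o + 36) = o^4 - 11*o^3 + 44*o^2 - 69*o - 13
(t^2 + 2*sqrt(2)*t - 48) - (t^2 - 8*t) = 2*sqrt(2)*t + 8*t - 48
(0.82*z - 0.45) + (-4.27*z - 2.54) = -3.45*z - 2.99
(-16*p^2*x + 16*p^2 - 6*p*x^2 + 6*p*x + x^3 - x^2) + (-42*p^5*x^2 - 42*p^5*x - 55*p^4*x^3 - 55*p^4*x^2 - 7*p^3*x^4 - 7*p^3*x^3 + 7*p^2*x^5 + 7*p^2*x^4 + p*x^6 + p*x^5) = -42*p^5*x^2 - 42*p^5*x - 55*p^4*x^3 - 55*p^4*x^2 - 7*p^3*x^4 - 7*p^3*x^3 + 7*p^2*x^5 + 7*p^2*x^4 - 16*p^2*x + 16*p^2 + p*x^6 + p*x^5 - 6*p*x^2 + 6*p*x + x^3 - x^2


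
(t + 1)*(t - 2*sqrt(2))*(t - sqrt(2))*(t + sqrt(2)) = t^4 - 2*sqrt(2)*t^3 + t^3 - 2*sqrt(2)*t^2 - 2*t^2 - 2*t + 4*sqrt(2)*t + 4*sqrt(2)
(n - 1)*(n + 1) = n^2 - 1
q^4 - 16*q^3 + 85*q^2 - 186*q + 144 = (q - 8)*(q - 3)^2*(q - 2)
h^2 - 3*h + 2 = (h - 2)*(h - 1)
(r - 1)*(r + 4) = r^2 + 3*r - 4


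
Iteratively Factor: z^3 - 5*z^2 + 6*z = (z - 2)*(z^2 - 3*z) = z*(z - 2)*(z - 3)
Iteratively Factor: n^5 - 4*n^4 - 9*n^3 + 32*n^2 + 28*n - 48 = (n - 4)*(n^4 - 9*n^2 - 4*n + 12) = (n - 4)*(n - 3)*(n^3 + 3*n^2 - 4) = (n - 4)*(n - 3)*(n - 1)*(n^2 + 4*n + 4) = (n - 4)*(n - 3)*(n - 1)*(n + 2)*(n + 2)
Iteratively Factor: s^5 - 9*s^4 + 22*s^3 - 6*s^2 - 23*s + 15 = (s - 3)*(s^4 - 6*s^3 + 4*s^2 + 6*s - 5) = (s - 3)*(s + 1)*(s^3 - 7*s^2 + 11*s - 5) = (s - 3)*(s - 1)*(s + 1)*(s^2 - 6*s + 5) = (s - 5)*(s - 3)*(s - 1)*(s + 1)*(s - 1)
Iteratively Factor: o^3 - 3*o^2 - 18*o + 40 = (o - 2)*(o^2 - o - 20) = (o - 5)*(o - 2)*(o + 4)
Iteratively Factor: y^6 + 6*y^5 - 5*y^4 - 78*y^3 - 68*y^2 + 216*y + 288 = (y + 3)*(y^5 + 3*y^4 - 14*y^3 - 36*y^2 + 40*y + 96) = (y + 3)*(y + 4)*(y^4 - y^3 - 10*y^2 + 4*y + 24) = (y - 2)*(y + 3)*(y + 4)*(y^3 + y^2 - 8*y - 12) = (y - 2)*(y + 2)*(y + 3)*(y + 4)*(y^2 - y - 6) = (y - 2)*(y + 2)^2*(y + 3)*(y + 4)*(y - 3)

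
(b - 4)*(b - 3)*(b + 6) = b^3 - b^2 - 30*b + 72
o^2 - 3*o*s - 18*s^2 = (o - 6*s)*(o + 3*s)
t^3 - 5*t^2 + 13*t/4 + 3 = (t - 4)*(t - 3/2)*(t + 1/2)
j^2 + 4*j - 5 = (j - 1)*(j + 5)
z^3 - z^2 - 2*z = z*(z - 2)*(z + 1)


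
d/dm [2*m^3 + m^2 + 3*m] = 6*m^2 + 2*m + 3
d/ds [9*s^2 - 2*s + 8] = 18*s - 2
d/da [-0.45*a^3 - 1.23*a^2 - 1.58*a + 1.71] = -1.35*a^2 - 2.46*a - 1.58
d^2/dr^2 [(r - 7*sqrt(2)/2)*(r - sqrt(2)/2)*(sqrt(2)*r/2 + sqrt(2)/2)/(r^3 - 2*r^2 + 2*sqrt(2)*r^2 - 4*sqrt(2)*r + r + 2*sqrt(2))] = (-24*r^4 + 6*sqrt(2)*r^4 - 48*r^3 + 27*sqrt(2)*r^3 - 246*sqrt(2)*r^2 + 156*r^2 - 48*r - 20*sqrt(2)*r - 468 + 335*sqrt(2))/(2*(r^7 - 4*r^6 + 6*sqrt(2)*r^6 - 24*sqrt(2)*r^5 + 30*r^5 - 100*r^4 + 52*sqrt(2)*r^4 - 88*sqrt(2)*r^3 + 145*r^3 - 96*r^2 + 102*sqrt(2)*r^2 - 64*sqrt(2)*r + 24*r + 16*sqrt(2)))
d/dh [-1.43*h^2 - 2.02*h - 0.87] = -2.86*h - 2.02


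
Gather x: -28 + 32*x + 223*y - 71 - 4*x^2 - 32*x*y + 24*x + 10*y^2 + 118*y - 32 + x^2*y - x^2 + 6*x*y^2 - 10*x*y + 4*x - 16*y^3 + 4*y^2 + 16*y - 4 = x^2*(y - 5) + x*(6*y^2 - 42*y + 60) - 16*y^3 + 14*y^2 + 357*y - 135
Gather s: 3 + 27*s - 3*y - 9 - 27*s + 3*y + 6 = 0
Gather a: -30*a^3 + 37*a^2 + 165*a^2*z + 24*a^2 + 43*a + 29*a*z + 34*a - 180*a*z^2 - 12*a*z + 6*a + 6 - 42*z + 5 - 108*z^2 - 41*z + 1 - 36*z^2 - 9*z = -30*a^3 + a^2*(165*z + 61) + a*(-180*z^2 + 17*z + 83) - 144*z^2 - 92*z + 12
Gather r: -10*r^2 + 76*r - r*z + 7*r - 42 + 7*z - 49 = -10*r^2 + r*(83 - z) + 7*z - 91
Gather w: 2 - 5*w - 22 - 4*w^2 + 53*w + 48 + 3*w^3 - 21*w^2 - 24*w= 3*w^3 - 25*w^2 + 24*w + 28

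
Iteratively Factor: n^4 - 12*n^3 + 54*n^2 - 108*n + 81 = (n - 3)*(n^3 - 9*n^2 + 27*n - 27) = (n - 3)^2*(n^2 - 6*n + 9) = (n - 3)^3*(n - 3)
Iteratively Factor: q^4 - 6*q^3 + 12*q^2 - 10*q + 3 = (q - 1)*(q^3 - 5*q^2 + 7*q - 3) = (q - 3)*(q - 1)*(q^2 - 2*q + 1) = (q - 3)*(q - 1)^2*(q - 1)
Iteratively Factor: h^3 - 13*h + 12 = (h - 1)*(h^2 + h - 12) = (h - 3)*(h - 1)*(h + 4)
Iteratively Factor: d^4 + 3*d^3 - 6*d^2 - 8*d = (d + 1)*(d^3 + 2*d^2 - 8*d) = (d + 1)*(d + 4)*(d^2 - 2*d) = (d - 2)*(d + 1)*(d + 4)*(d)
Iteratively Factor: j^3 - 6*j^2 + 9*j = (j - 3)*(j^2 - 3*j) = (j - 3)^2*(j)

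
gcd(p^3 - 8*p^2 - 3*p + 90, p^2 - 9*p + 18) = p - 6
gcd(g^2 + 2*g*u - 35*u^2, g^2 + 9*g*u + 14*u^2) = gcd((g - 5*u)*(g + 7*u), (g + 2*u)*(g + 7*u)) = g + 7*u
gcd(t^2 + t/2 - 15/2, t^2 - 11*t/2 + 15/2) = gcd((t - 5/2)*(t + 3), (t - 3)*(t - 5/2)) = t - 5/2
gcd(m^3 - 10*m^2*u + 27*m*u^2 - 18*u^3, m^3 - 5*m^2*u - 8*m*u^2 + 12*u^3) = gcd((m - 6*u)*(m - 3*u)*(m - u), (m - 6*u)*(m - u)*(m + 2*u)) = m^2 - 7*m*u + 6*u^2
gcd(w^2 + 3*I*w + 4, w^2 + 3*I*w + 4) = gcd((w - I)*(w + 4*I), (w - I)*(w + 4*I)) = w^2 + 3*I*w + 4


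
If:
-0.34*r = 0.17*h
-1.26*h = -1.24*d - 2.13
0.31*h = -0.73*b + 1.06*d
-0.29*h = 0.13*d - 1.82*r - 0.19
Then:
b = -2.17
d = -1.40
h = 0.31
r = -0.16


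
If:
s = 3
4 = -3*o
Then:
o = -4/3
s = 3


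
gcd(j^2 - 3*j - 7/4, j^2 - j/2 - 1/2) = j + 1/2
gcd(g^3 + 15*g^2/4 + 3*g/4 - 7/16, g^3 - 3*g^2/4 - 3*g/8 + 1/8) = g^2 + g/4 - 1/8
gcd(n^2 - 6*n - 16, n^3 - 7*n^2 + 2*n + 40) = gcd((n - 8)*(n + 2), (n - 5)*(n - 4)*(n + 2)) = n + 2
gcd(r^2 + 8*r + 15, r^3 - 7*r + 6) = r + 3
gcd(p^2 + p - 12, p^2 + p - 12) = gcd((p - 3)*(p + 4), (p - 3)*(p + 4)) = p^2 + p - 12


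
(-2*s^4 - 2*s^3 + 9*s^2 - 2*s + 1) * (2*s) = -4*s^5 - 4*s^4 + 18*s^3 - 4*s^2 + 2*s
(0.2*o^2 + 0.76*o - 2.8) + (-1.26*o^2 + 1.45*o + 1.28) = -1.06*o^2 + 2.21*o - 1.52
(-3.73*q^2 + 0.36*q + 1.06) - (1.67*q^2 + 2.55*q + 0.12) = -5.4*q^2 - 2.19*q + 0.94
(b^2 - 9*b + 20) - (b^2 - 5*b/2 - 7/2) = 47/2 - 13*b/2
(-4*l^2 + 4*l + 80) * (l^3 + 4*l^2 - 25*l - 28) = -4*l^5 - 12*l^4 + 196*l^3 + 332*l^2 - 2112*l - 2240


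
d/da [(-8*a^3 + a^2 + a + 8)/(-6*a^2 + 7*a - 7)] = (48*a^4 - 112*a^3 + 181*a^2 + 82*a - 63)/(36*a^4 - 84*a^3 + 133*a^2 - 98*a + 49)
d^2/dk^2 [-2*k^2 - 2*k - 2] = -4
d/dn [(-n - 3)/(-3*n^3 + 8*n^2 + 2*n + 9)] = (3*n^3 - 8*n^2 - 2*n + (n + 3)*(-9*n^2 + 16*n + 2) - 9)/(-3*n^3 + 8*n^2 + 2*n + 9)^2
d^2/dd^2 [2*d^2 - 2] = 4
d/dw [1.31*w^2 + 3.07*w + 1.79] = 2.62*w + 3.07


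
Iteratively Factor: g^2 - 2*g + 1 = (g - 1)*(g - 1)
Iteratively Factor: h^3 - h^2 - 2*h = (h + 1)*(h^2 - 2*h) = (h - 2)*(h + 1)*(h)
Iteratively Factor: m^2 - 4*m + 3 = (m - 3)*(m - 1)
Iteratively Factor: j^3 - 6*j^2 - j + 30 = (j - 3)*(j^2 - 3*j - 10) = (j - 5)*(j - 3)*(j + 2)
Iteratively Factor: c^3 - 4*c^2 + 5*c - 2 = (c - 2)*(c^2 - 2*c + 1) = (c - 2)*(c - 1)*(c - 1)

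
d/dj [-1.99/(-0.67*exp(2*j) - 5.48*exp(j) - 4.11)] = (-2.6666*exp(j) - 10.9052)*exp(j)/(0.67*exp(2*j) + 5.48*exp(j) + 4.11)^2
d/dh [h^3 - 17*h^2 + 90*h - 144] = 3*h^2 - 34*h + 90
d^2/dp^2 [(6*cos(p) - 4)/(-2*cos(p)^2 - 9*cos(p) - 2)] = 2*(108*sin(p)^4*cos(p) - 86*sin(p)^4 + 308*sin(p)^2 + 177*cos(p) - 27*cos(3*p) - 6*cos(5*p) + 194)/(-2*sin(p)^2 + 9*cos(p) + 4)^3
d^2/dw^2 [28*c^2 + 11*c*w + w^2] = 2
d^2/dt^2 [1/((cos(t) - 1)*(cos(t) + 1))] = (4*sin(t)^2 - 6)/sin(t)^4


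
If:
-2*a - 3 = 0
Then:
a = -3/2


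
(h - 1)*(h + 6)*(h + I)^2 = h^4 + 5*h^3 + 2*I*h^3 - 7*h^2 + 10*I*h^2 - 5*h - 12*I*h + 6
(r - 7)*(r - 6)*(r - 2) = r^3 - 15*r^2 + 68*r - 84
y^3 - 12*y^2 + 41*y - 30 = (y - 6)*(y - 5)*(y - 1)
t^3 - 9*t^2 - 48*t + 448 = (t - 8)^2*(t + 7)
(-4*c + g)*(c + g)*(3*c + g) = -12*c^3 - 13*c^2*g + g^3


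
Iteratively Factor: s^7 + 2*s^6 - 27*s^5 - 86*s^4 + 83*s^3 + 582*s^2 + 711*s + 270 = (s + 1)*(s^6 + s^5 - 28*s^4 - 58*s^3 + 141*s^2 + 441*s + 270) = (s + 1)*(s + 2)*(s^5 - s^4 - 26*s^3 - 6*s^2 + 153*s + 135) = (s + 1)^2*(s + 2)*(s^4 - 2*s^3 - 24*s^2 + 18*s + 135) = (s + 1)^2*(s + 2)*(s + 3)*(s^3 - 5*s^2 - 9*s + 45) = (s - 3)*(s + 1)^2*(s + 2)*(s + 3)*(s^2 - 2*s - 15) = (s - 3)*(s + 1)^2*(s + 2)*(s + 3)^2*(s - 5)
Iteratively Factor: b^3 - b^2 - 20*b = (b + 4)*(b^2 - 5*b) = (b - 5)*(b + 4)*(b)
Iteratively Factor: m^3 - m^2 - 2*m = (m)*(m^2 - m - 2) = m*(m - 2)*(m + 1)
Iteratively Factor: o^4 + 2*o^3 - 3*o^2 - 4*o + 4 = (o - 1)*(o^3 + 3*o^2 - 4) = (o - 1)^2*(o^2 + 4*o + 4) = (o - 1)^2*(o + 2)*(o + 2)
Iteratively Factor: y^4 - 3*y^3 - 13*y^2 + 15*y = (y + 3)*(y^3 - 6*y^2 + 5*y) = (y - 1)*(y + 3)*(y^2 - 5*y) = y*(y - 1)*(y + 3)*(y - 5)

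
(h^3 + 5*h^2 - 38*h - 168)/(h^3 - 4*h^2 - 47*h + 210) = (h + 4)/(h - 5)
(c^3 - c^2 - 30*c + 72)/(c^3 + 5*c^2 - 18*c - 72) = (c - 3)/(c + 3)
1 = 1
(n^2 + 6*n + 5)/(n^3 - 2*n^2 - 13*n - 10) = (n + 5)/(n^2 - 3*n - 10)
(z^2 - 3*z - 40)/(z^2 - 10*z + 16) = (z + 5)/(z - 2)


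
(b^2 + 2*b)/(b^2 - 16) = b*(b + 2)/(b^2 - 16)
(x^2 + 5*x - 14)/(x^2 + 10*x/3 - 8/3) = 3*(x^2 + 5*x - 14)/(3*x^2 + 10*x - 8)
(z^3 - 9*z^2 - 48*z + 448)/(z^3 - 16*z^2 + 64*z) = (z + 7)/z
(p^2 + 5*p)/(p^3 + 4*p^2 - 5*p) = 1/(p - 1)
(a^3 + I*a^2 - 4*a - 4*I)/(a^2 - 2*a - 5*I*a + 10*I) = (a^2 + a*(2 + I) + 2*I)/(a - 5*I)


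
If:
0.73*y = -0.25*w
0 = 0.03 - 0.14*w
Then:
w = 0.21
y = -0.07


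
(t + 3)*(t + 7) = t^2 + 10*t + 21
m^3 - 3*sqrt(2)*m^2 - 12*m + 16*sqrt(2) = (m - 4*sqrt(2))*(m - sqrt(2))*(m + 2*sqrt(2))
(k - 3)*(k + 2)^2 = k^3 + k^2 - 8*k - 12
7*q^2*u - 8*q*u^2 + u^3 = u*(-7*q + u)*(-q + u)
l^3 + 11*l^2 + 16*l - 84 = (l - 2)*(l + 6)*(l + 7)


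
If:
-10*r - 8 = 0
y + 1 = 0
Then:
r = -4/5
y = -1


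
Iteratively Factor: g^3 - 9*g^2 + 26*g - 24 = (g - 2)*(g^2 - 7*g + 12) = (g - 3)*(g - 2)*(g - 4)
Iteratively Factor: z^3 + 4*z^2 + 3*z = (z)*(z^2 + 4*z + 3) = z*(z + 1)*(z + 3)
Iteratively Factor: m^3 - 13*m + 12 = (m + 4)*(m^2 - 4*m + 3) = (m - 1)*(m + 4)*(m - 3)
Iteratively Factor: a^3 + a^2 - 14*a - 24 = (a + 2)*(a^2 - a - 12) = (a + 2)*(a + 3)*(a - 4)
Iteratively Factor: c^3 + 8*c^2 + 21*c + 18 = (c + 3)*(c^2 + 5*c + 6) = (c + 3)^2*(c + 2)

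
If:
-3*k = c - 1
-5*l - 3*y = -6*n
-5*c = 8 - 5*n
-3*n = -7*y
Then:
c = 7*y/3 - 8/5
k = 13/15 - 7*y/9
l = 11*y/5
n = 7*y/3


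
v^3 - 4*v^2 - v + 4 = (v - 4)*(v - 1)*(v + 1)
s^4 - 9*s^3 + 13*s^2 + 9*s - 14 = (s - 7)*(s - 2)*(s - 1)*(s + 1)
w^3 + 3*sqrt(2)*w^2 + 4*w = w*(w + sqrt(2))*(w + 2*sqrt(2))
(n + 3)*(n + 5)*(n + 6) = n^3 + 14*n^2 + 63*n + 90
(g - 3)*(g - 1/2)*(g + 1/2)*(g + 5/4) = g^4 - 7*g^3/4 - 4*g^2 + 7*g/16 + 15/16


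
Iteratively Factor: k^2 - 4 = (k - 2)*(k + 2)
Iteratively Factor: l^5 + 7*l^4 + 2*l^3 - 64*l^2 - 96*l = (l + 4)*(l^4 + 3*l^3 - 10*l^2 - 24*l) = (l - 3)*(l + 4)*(l^3 + 6*l^2 + 8*l) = (l - 3)*(l + 2)*(l + 4)*(l^2 + 4*l) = l*(l - 3)*(l + 2)*(l + 4)*(l + 4)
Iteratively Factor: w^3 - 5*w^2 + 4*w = (w - 1)*(w^2 - 4*w) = w*(w - 1)*(w - 4)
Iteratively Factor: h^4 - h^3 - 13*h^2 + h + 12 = (h + 1)*(h^3 - 2*h^2 - 11*h + 12) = (h + 1)*(h + 3)*(h^2 - 5*h + 4) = (h - 4)*(h + 1)*(h + 3)*(h - 1)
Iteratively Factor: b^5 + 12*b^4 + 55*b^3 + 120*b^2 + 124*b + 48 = (b + 2)*(b^4 + 10*b^3 + 35*b^2 + 50*b + 24) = (b + 2)*(b + 3)*(b^3 + 7*b^2 + 14*b + 8) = (b + 1)*(b + 2)*(b + 3)*(b^2 + 6*b + 8) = (b + 1)*(b + 2)*(b + 3)*(b + 4)*(b + 2)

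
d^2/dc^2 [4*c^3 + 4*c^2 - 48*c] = 24*c + 8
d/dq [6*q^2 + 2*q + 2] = 12*q + 2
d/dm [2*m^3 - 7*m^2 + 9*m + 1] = 6*m^2 - 14*m + 9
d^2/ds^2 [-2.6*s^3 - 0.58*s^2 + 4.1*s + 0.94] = -15.6*s - 1.16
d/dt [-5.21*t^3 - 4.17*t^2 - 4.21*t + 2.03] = -15.63*t^2 - 8.34*t - 4.21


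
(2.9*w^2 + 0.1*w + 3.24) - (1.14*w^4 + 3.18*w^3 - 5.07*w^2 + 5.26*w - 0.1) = -1.14*w^4 - 3.18*w^3 + 7.97*w^2 - 5.16*w + 3.34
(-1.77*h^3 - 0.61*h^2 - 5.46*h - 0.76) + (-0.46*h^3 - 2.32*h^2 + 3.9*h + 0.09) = -2.23*h^3 - 2.93*h^2 - 1.56*h - 0.67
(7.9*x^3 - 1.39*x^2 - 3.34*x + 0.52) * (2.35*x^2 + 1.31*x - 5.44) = 18.565*x^5 + 7.0825*x^4 - 52.6459*x^3 + 4.4082*x^2 + 18.8508*x - 2.8288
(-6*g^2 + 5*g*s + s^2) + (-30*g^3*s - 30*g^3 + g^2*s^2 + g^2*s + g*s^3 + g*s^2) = -30*g^3*s - 30*g^3 + g^2*s^2 + g^2*s - 6*g^2 + g*s^3 + g*s^2 + 5*g*s + s^2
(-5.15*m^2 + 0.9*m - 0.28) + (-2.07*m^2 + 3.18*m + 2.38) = -7.22*m^2 + 4.08*m + 2.1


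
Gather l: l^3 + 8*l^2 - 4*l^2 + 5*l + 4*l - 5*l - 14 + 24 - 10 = l^3 + 4*l^2 + 4*l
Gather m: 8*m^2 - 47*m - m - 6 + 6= 8*m^2 - 48*m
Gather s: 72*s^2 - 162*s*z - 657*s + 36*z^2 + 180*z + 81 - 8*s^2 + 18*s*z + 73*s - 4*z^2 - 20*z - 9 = 64*s^2 + s*(-144*z - 584) + 32*z^2 + 160*z + 72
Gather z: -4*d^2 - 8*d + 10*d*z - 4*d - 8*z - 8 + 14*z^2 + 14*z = -4*d^2 - 12*d + 14*z^2 + z*(10*d + 6) - 8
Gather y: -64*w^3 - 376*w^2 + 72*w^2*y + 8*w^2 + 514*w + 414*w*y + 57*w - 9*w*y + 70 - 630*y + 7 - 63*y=-64*w^3 - 368*w^2 + 571*w + y*(72*w^2 + 405*w - 693) + 77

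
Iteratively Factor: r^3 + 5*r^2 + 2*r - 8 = (r - 1)*(r^2 + 6*r + 8) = (r - 1)*(r + 4)*(r + 2)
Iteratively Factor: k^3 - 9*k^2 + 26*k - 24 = (k - 3)*(k^2 - 6*k + 8) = (k - 4)*(k - 3)*(k - 2)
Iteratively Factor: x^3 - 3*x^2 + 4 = (x - 2)*(x^2 - x - 2) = (x - 2)*(x + 1)*(x - 2)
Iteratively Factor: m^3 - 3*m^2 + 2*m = (m - 1)*(m^2 - 2*m) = m*(m - 1)*(m - 2)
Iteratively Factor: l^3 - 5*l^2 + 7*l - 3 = (l - 1)*(l^2 - 4*l + 3) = (l - 3)*(l - 1)*(l - 1)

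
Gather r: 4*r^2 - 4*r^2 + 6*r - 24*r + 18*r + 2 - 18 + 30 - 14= 0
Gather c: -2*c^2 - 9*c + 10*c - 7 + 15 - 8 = -2*c^2 + c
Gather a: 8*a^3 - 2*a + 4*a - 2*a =8*a^3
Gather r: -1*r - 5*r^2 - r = -5*r^2 - 2*r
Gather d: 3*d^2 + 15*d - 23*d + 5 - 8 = 3*d^2 - 8*d - 3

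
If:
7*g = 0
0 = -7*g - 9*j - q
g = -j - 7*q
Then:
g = 0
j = 0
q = 0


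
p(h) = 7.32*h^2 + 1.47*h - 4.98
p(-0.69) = -2.51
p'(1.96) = 30.16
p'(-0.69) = -8.63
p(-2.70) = 44.41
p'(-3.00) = -42.45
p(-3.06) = 59.06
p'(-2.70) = -38.06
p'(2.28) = 34.85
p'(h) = 14.64*h + 1.47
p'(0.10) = 2.93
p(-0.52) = -3.77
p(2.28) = 36.42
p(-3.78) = 94.05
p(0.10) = -4.76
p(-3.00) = 56.49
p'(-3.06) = -43.33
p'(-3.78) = -53.87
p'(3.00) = 45.39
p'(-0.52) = -6.14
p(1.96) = 26.02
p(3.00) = 65.31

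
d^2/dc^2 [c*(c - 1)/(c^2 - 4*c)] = 6/(c^3 - 12*c^2 + 48*c - 64)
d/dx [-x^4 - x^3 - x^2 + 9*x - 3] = -4*x^3 - 3*x^2 - 2*x + 9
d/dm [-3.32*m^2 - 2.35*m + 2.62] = -6.64*m - 2.35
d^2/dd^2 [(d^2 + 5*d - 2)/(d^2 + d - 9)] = 2*(4*d^3 + 21*d^2 + 129*d + 106)/(d^6 + 3*d^5 - 24*d^4 - 53*d^3 + 216*d^2 + 243*d - 729)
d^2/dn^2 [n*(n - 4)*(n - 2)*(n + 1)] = 12*n^2 - 30*n + 4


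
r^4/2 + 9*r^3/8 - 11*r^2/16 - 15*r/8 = r*(r/2 + 1)*(r - 5/4)*(r + 3/2)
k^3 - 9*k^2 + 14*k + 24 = (k - 6)*(k - 4)*(k + 1)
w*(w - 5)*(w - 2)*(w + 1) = w^4 - 6*w^3 + 3*w^2 + 10*w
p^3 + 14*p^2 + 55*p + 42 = (p + 1)*(p + 6)*(p + 7)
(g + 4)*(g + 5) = g^2 + 9*g + 20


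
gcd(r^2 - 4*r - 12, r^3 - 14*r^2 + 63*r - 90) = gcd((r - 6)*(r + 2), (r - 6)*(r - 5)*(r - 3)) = r - 6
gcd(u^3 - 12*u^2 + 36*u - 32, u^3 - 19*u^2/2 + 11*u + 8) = u^2 - 10*u + 16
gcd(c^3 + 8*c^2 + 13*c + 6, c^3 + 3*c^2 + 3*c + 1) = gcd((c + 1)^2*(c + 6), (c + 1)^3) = c^2 + 2*c + 1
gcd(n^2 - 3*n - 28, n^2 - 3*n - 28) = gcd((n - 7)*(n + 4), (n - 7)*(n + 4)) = n^2 - 3*n - 28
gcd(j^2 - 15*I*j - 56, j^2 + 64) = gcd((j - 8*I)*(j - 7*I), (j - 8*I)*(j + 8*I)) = j - 8*I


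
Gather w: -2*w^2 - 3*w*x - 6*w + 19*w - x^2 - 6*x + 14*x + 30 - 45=-2*w^2 + w*(13 - 3*x) - x^2 + 8*x - 15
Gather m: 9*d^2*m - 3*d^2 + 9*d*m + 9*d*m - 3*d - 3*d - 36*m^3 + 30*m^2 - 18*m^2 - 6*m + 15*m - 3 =-3*d^2 - 6*d - 36*m^3 + 12*m^2 + m*(9*d^2 + 18*d + 9) - 3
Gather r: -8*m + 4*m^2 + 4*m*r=4*m^2 + 4*m*r - 8*m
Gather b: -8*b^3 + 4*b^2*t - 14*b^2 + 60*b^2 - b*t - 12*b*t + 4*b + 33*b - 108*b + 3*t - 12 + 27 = -8*b^3 + b^2*(4*t + 46) + b*(-13*t - 71) + 3*t + 15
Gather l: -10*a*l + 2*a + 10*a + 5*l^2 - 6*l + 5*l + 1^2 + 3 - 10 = 12*a + 5*l^2 + l*(-10*a - 1) - 6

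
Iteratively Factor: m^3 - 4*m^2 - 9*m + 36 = (m - 3)*(m^2 - m - 12) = (m - 3)*(m + 3)*(m - 4)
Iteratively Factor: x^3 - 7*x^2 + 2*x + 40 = (x + 2)*(x^2 - 9*x + 20) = (x - 5)*(x + 2)*(x - 4)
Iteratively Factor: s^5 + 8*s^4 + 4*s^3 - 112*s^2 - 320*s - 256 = (s - 4)*(s^4 + 12*s^3 + 52*s^2 + 96*s + 64) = (s - 4)*(s + 4)*(s^3 + 8*s^2 + 20*s + 16) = (s - 4)*(s + 4)^2*(s^2 + 4*s + 4) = (s - 4)*(s + 2)*(s + 4)^2*(s + 2)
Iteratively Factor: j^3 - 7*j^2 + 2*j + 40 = (j - 4)*(j^2 - 3*j - 10) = (j - 4)*(j + 2)*(j - 5)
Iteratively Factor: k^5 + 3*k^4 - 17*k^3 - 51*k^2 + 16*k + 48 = (k - 1)*(k^4 + 4*k^3 - 13*k^2 - 64*k - 48) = (k - 1)*(k + 1)*(k^3 + 3*k^2 - 16*k - 48) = (k - 4)*(k - 1)*(k + 1)*(k^2 + 7*k + 12) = (k - 4)*(k - 1)*(k + 1)*(k + 4)*(k + 3)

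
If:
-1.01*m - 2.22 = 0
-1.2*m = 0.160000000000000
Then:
No Solution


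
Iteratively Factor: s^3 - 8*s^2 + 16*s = (s - 4)*(s^2 - 4*s) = s*(s - 4)*(s - 4)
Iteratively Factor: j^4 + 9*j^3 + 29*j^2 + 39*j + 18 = (j + 3)*(j^3 + 6*j^2 + 11*j + 6) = (j + 1)*(j + 3)*(j^2 + 5*j + 6) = (j + 1)*(j + 2)*(j + 3)*(j + 3)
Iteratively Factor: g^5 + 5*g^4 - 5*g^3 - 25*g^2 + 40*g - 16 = (g - 1)*(g^4 + 6*g^3 + g^2 - 24*g + 16) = (g - 1)*(g + 4)*(g^3 + 2*g^2 - 7*g + 4) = (g - 1)^2*(g + 4)*(g^2 + 3*g - 4) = (g - 1)^3*(g + 4)*(g + 4)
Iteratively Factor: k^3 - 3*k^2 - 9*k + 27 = (k - 3)*(k^2 - 9) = (k - 3)^2*(k + 3)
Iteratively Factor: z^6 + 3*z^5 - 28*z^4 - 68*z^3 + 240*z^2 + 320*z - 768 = (z + 4)*(z^5 - z^4 - 24*z^3 + 28*z^2 + 128*z - 192) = (z + 4)^2*(z^4 - 5*z^3 - 4*z^2 + 44*z - 48) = (z + 3)*(z + 4)^2*(z^3 - 8*z^2 + 20*z - 16) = (z - 2)*(z + 3)*(z + 4)^2*(z^2 - 6*z + 8) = (z - 2)^2*(z + 3)*(z + 4)^2*(z - 4)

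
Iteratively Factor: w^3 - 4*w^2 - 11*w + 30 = (w - 5)*(w^2 + w - 6) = (w - 5)*(w - 2)*(w + 3)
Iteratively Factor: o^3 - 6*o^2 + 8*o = (o - 4)*(o^2 - 2*o) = o*(o - 4)*(o - 2)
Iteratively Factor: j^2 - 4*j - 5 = (j - 5)*(j + 1)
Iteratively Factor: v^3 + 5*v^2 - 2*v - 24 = (v + 3)*(v^2 + 2*v - 8) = (v - 2)*(v + 3)*(v + 4)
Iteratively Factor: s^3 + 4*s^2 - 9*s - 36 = (s + 4)*(s^2 - 9) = (s - 3)*(s + 4)*(s + 3)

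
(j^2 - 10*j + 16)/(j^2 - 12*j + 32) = (j - 2)/(j - 4)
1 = 1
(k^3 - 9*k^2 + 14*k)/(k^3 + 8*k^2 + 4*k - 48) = k*(k - 7)/(k^2 + 10*k + 24)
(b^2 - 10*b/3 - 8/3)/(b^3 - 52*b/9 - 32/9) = 3*(b - 4)/(3*b^2 - 2*b - 16)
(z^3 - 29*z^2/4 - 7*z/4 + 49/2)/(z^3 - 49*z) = (4*z^2 - z - 14)/(4*z*(z + 7))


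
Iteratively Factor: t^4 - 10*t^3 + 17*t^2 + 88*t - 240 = (t - 5)*(t^3 - 5*t^2 - 8*t + 48) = (t - 5)*(t + 3)*(t^2 - 8*t + 16) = (t - 5)*(t - 4)*(t + 3)*(t - 4)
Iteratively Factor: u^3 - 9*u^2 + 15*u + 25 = (u - 5)*(u^2 - 4*u - 5) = (u - 5)*(u + 1)*(u - 5)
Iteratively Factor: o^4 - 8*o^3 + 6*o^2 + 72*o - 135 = (o - 5)*(o^3 - 3*o^2 - 9*o + 27) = (o - 5)*(o - 3)*(o^2 - 9) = (o - 5)*(o - 3)*(o + 3)*(o - 3)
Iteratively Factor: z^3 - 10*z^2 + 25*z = (z - 5)*(z^2 - 5*z) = (z - 5)^2*(z)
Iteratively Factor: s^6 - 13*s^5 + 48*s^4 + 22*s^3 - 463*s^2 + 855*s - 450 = (s - 5)*(s^5 - 8*s^4 + 8*s^3 + 62*s^2 - 153*s + 90) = (s - 5)^2*(s^4 - 3*s^3 - 7*s^2 + 27*s - 18) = (s - 5)^2*(s + 3)*(s^3 - 6*s^2 + 11*s - 6) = (s - 5)^2*(s - 3)*(s + 3)*(s^2 - 3*s + 2) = (s - 5)^2*(s - 3)*(s - 2)*(s + 3)*(s - 1)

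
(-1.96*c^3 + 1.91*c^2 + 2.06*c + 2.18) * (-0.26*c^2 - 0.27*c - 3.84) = 0.5096*c^5 + 0.0326*c^4 + 6.4751*c^3 - 8.4574*c^2 - 8.499*c - 8.3712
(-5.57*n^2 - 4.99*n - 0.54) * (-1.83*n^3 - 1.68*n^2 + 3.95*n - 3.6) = 10.1931*n^5 + 18.4893*n^4 - 12.6301*n^3 + 1.2487*n^2 + 15.831*n + 1.944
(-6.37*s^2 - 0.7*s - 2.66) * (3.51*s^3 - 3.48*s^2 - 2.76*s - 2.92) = -22.3587*s^5 + 19.7106*s^4 + 10.6806*s^3 + 29.7892*s^2 + 9.3856*s + 7.7672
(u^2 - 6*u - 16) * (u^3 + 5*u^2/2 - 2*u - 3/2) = u^5 - 7*u^4/2 - 33*u^3 - 59*u^2/2 + 41*u + 24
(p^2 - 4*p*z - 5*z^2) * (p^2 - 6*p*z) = p^4 - 10*p^3*z + 19*p^2*z^2 + 30*p*z^3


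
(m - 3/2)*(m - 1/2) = m^2 - 2*m + 3/4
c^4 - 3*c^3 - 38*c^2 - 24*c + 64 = (c - 8)*(c - 1)*(c + 2)*(c + 4)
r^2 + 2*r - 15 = (r - 3)*(r + 5)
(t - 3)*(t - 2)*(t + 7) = t^3 + 2*t^2 - 29*t + 42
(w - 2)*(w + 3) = w^2 + w - 6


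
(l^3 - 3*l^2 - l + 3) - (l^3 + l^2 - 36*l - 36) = -4*l^2 + 35*l + 39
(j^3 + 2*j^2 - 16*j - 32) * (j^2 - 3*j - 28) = j^5 - j^4 - 50*j^3 - 40*j^2 + 544*j + 896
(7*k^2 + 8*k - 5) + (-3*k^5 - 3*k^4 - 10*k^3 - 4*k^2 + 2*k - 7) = -3*k^5 - 3*k^4 - 10*k^3 + 3*k^2 + 10*k - 12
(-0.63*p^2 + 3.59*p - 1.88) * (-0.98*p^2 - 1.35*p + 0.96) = 0.6174*p^4 - 2.6677*p^3 - 3.6089*p^2 + 5.9844*p - 1.8048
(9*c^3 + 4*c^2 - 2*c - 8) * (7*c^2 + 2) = 63*c^5 + 28*c^4 + 4*c^3 - 48*c^2 - 4*c - 16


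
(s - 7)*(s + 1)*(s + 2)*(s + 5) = s^4 + s^3 - 39*s^2 - 109*s - 70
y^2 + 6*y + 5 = (y + 1)*(y + 5)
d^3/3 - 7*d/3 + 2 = (d/3 + 1)*(d - 2)*(d - 1)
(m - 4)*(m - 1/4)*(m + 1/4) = m^3 - 4*m^2 - m/16 + 1/4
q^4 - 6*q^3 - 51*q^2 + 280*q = q*(q - 8)*(q - 5)*(q + 7)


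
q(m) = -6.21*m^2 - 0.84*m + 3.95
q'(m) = -12.42*m - 0.84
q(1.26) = -6.97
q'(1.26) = -16.49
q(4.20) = -109.12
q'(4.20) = -53.00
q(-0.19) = 3.89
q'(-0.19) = 1.52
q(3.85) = -91.33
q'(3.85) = -48.66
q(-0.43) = 3.16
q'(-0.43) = 4.50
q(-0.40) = 3.29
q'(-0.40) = 4.13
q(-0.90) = -0.32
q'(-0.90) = 10.34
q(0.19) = 3.57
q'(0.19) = -3.20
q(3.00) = -54.46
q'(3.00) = -38.10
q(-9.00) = -491.50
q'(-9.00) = 110.94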